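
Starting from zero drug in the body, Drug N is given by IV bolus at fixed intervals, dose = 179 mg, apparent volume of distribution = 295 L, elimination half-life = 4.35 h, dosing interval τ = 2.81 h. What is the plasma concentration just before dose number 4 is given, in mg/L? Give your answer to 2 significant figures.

0.79 mg/L

C₀ per dose = Dose / Vd = 179 / 295 = 0.6068 mg/L
k = ln2 / t½ = 0.693147 / 4.35 = 0.1593 h⁻¹
Fraction remaining after one interval: r = e^(−kτ) = e^(−0.1593 × 2.81) = 0.6391
Before dose 4, 3 doses have been given (aged 1τ, 2τ, 3τ).
C_trough = C₀ × (r + r² + … + r^3) = C₀ × r(1−r^3)/(1−r)
        = 0.6068 × 0.6391 × (1 − 0.2610) / (1 − 0.6391) = 0.7941 mg/L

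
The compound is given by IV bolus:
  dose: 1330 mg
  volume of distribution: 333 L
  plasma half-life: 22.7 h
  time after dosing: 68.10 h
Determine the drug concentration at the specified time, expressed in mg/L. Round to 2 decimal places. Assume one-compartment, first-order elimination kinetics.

C₀ = Dose / Vd = 1330 / 333 = 3.994 mg/L
k = ln2 / t½ = 0.693147 / 22.7 = 0.03054 h⁻¹
t / t½ = 68.10 / 22.7 = 3 half-lives
C = C₀ × (1/2)^3 = 3.994 × 0.1250 = 0.4993 mg/L

0.50 mg/L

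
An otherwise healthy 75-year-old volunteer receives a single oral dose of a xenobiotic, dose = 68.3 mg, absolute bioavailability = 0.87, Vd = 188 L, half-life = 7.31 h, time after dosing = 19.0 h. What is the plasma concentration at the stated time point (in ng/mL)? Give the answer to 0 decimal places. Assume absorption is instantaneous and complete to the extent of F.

52 ng/mL

Amount reaching circulation = F × Dose = 0.87 × 68.30 = 59.42 mg
C₀ = F·Dose / Vd = 59.42 / 188 = 0.3161 mg/L
k = ln2 / t½ = 0.693147 / 7.31 = 0.09482 h⁻¹
C = C₀ · e^(−k·t) = 0.3161 × e^(−0.09482 × 19.0)
  = 0.3161 × 0.1650 = 0.05216 mg/L
Convert: 0.05216 mg/L × 1000 = 52.16 ng/mL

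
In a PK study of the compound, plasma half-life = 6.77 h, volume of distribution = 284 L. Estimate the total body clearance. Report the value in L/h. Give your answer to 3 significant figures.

k = ln2 / t½ = 0.693147 / 6.77 = 0.1024 h⁻¹
CL = k × Vd = 0.1024 × 284 = 29.08 L/h

29.1 L/h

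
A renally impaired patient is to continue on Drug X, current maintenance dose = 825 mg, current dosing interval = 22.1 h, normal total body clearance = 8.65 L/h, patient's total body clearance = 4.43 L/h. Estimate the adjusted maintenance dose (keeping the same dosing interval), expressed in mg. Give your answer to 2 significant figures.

To keep the same average steady-state level, dosing rate must scale with clearance.
CL ratio = 4.43 / 8.65 = 0.5121
New dose (same interval) = 825 × 0.5121 = 422.5 mg

420 mg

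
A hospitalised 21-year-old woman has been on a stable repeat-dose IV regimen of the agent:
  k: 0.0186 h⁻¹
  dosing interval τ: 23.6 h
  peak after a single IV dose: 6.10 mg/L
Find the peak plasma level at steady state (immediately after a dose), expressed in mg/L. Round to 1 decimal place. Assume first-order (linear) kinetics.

e^(−kτ) = e^(−0.01860 × 23.6) = 0.6447
Accumulation ratio R = 1 / (1 − e^(−kτ)) = 1 / (1 − 0.6447) = 2.815
Steady-state peak = C₀ × R = 6.10 × 2.815 = 17.17 mg/L

17.2 mg/L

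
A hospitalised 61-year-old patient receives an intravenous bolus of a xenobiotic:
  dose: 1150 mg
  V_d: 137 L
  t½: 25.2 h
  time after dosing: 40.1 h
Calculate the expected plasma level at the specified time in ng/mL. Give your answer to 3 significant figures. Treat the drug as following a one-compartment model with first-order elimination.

2790 ng/mL

C₀ = Dose / Vd = 1150 / 137 = 8.394 mg/L
k = ln2 / t½ = 0.693147 / 25.2 = 0.02751 h⁻¹
C = C₀ · e^(−k·t) = 8.394 × e^(−0.02751 × 40.1)
  = 8.394 × 0.3318 = 2.785 mg/L
Convert: 2.785 mg/L × 1000 = 2785 ng/mL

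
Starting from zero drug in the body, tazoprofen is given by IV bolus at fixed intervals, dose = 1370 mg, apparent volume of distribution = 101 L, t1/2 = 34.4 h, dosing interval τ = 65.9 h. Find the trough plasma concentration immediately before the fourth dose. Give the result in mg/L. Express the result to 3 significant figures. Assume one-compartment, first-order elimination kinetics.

4.80 mg/L

C₀ per dose = Dose / Vd = 1370 / 101 = 13.56 mg/L
k = ln2 / t½ = 0.693147 / 34.4 = 0.02015 h⁻¹
Fraction remaining after one interval: r = e^(−kτ) = e^(−0.02015 × 65.9) = 0.2650
Before dose 4, 3 doses have been given (aged 1τ, 2τ, 3τ).
C_trough = C₀ × (r + r² + … + r^3) = C₀ × r(1−r^3)/(1−r)
        = 13.56 × 0.2650 × (1 − 0.01861) / (1 − 0.2650) = 4.798 mg/L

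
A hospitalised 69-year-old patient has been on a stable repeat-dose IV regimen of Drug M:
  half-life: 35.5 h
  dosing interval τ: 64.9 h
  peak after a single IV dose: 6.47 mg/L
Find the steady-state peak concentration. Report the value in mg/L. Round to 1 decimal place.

k = ln2 / t½ = 0.693147 / 35.5 = 0.01953 h⁻¹
e^(−kτ) = e^(−0.01953 × 64.9) = 0.2815
Accumulation ratio R = 1 / (1 − e^(−kτ)) = 1 / (1 − 0.2815) = 1.392
Steady-state peak = C₀ × R = 6.47 × 1.392 = 9.006 mg/L

9.0 mg/L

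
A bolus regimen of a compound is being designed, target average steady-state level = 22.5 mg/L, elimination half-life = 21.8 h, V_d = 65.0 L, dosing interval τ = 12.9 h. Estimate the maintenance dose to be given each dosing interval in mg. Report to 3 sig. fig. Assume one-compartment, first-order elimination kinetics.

600 mg

k = ln2 / t½ = 0.693147 / 21.8 = 0.03180 h⁻¹
CL = k × Vd = 0.03180 × 65.0 = 2.067 L/h
At steady state, Dose/τ = Css × CL.
Dose = Css × CL × τ = 22.5 × 2.067 × 12.9 = 599.9 mg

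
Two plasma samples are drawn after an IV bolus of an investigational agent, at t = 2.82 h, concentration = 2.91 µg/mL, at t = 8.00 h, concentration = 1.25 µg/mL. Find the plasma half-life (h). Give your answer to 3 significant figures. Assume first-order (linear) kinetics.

k = ln(C₁/C₂) / (t₂ − t₁) = ln(2.91/1.25) / (8.00 − 2.82)
  = 0.8450 / 5.180 = 0.1631 h⁻¹
t½ = ln2 / k = 0.693147 / 0.1631 = 4.250 h

4.25 h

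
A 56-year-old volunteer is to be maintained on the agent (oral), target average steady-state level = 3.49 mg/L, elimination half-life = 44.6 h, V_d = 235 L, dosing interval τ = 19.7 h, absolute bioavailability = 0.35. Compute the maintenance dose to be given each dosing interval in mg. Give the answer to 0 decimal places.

717 mg

k = ln2 / t½ = 0.693147 / 44.6 = 0.01554 h⁻¹
CL = k × Vd = 0.01554 × 235 = 3.652 L/h
At steady state, F × (Dose/τ) = Css × CL.
Dose = Css × CL × τ / F = 3.49 × 3.652 × 19.7 / 0.35 = 717.4 mg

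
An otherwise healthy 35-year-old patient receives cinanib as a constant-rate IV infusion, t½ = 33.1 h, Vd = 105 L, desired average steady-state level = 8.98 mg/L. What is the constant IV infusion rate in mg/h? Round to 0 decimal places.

20 mg/h

k = ln2 / t½ = 0.693147 / 33.1 = 0.02094 h⁻¹
CL = k × Vd = 0.02094 × 105 = 2.199 L/h
At steady state, infusion rate R₀ = Css × CL = 8.98 × 2.199 = 19.75 mg/h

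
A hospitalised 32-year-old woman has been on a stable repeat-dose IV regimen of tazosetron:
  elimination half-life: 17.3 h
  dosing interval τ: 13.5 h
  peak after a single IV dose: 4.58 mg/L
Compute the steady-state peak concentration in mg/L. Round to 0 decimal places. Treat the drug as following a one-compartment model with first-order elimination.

k = ln2 / t½ = 0.693147 / 17.3 = 0.04007 h⁻¹
e^(−kτ) = e^(−0.04007 × 13.5) = 0.5822
Accumulation ratio R = 1 / (1 − e^(−kτ)) = 1 / (1 − 0.5822) = 2.393
Steady-state peak = C₀ × R = 4.58 × 2.393 = 10.96 mg/L

11 mg/L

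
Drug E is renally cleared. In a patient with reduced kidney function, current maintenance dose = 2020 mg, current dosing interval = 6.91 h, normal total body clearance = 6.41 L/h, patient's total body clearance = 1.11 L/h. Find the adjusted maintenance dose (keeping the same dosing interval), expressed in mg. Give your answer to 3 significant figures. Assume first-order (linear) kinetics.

350 mg

To keep the same average steady-state level, dosing rate must scale with clearance.
CL ratio = 1.11 / 6.41 = 0.1732
New dose (same interval) = 2020 × 0.1732 = 349.9 mg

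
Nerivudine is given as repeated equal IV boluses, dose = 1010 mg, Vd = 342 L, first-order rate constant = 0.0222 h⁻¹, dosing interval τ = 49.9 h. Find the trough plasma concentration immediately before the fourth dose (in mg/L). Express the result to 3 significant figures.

C₀ per dose = Dose / Vd = 1010 / 342 = 2.953 mg/L
Fraction remaining after one interval: r = e^(−kτ) = e^(−0.02220 × 49.9) = 0.3303
Before dose 4, 3 doses have been given (aged 1τ, 2τ, 3τ).
C_trough = C₀ × (r + r² + … + r^3) = C₀ × r(1−r^3)/(1−r)
        = 2.953 × 0.3303 × (1 − 0.03604) / (1 − 0.3303) = 1.404 mg/L

1.40 mg/L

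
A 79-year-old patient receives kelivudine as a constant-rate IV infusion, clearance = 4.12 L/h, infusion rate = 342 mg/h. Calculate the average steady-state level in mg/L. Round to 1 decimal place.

At steady state Css = R₀ / CL = 342 / 4.120 = 83.01 mg/L

83.0 mg/L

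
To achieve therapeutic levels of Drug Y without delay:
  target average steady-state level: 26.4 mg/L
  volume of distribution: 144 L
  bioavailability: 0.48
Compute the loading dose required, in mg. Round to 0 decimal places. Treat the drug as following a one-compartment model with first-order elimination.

LD = Css × Vd / F = 26.4 × 144 / 0.48 = 7920 mg

7920 mg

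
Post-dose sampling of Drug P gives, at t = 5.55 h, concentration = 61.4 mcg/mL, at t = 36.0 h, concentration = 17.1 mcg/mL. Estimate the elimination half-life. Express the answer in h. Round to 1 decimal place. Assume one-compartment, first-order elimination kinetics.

16.5 h

k = ln(C₁/C₂) / (t₂ − t₁) = ln(61.4/17.1) / (36.0 − 5.55)
  = 1.278 / 30.45 = 0.04197 h⁻¹
t½ = ln2 / k = 0.693147 / 0.04197 = 16.52 h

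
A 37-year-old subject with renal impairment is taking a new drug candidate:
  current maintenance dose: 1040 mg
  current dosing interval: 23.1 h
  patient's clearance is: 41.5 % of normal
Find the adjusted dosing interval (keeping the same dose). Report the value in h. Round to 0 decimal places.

56 h

To keep the same average steady-state level, dosing rate must scale with clearance.
CL ratio = 41.5 / 100 = 0.4150
New interval (same dose) = 23.1 / 0.4150 = 55.66 h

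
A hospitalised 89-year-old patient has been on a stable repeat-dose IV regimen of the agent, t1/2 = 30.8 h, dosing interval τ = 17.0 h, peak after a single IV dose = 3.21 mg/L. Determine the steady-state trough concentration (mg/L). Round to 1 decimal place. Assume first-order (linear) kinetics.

6.9 mg/L

k = ln2 / t½ = 0.693147 / 30.8 = 0.02250 h⁻¹
e^(−kτ) = e^(−0.02250 × 17.0) = 0.6822
Accumulation ratio R = 1 / (1 − e^(−kτ)) = 1 / (1 − 0.6822) = 3.147
Steady-state trough = C₀ × R × e^(−kτ) = 3.21 × 3.147 × 0.6822 = 6.891 mg/L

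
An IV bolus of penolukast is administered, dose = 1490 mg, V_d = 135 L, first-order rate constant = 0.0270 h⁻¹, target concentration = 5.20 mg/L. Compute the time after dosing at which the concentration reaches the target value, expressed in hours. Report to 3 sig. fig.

C₀ = Dose / Vd = 1490 / 135 = 11.04 mg/L
t = ln(C₀ / C) / k = ln(11.04 / 5.20) / 0.02700
  = ln(2.123) / 0.02700 = 0.7528 / 0.02700 = 27.88 h

27.9 h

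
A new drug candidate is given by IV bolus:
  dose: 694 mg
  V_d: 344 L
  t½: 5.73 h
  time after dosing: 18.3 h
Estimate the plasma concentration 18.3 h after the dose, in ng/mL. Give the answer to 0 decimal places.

220 ng/mL

C₀ = Dose / Vd = 694.0 / 344 = 2.017 mg/L
k = ln2 / t½ = 0.693147 / 5.73 = 0.1210 h⁻¹
C = C₀ · e^(−k·t) = 2.017 × e^(−0.1210 × 18.3)
  = 2.017 × 0.1092 = 0.2203 mg/L
Convert: 0.2203 mg/L × 1000 = 220.3 ng/mL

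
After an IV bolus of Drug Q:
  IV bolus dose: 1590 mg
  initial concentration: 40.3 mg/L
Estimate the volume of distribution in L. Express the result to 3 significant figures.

39.5 L

Vd = Dose / C₀ = 1590 / 40.3 = 39.45 L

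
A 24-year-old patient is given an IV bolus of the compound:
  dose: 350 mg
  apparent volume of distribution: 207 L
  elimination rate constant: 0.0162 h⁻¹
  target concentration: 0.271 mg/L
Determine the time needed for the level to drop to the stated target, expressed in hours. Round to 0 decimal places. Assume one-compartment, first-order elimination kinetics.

113 h

C₀ = Dose / Vd = 350.0 / 207 = 1.691 mg/L
t = ln(C₀ / C) / k = ln(1.691 / 0.271) / 0.01620
  = ln(6.240) / 0.01620 = 1.831 / 0.01620 = 113.0 h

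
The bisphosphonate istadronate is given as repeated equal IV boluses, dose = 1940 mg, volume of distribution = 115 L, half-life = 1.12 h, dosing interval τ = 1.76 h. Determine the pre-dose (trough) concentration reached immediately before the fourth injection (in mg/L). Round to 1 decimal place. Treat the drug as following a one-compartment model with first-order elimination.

8.2 mg/L

C₀ per dose = Dose / Vd = 1940 / 115 = 16.87 mg/L
k = ln2 / t½ = 0.693147 / 1.12 = 0.6189 h⁻¹
Fraction remaining after one interval: r = e^(−kτ) = e^(−0.6189 × 1.76) = 0.3365
Before dose 4, 3 doses have been given (aged 1τ, 2τ, 3τ).
C_trough = C₀ × (r + r² + … + r^3) = C₀ × r(1−r^3)/(1−r)
        = 16.87 × 0.3365 × (1 − 0.03810) / (1 − 0.3365) = 8.230 mg/L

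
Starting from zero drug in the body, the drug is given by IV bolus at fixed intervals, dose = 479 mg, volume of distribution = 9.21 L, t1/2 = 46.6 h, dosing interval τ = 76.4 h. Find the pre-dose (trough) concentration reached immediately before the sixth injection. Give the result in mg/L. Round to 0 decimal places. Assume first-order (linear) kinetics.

C₀ per dose = Dose / Vd = 479 / 9.21 = 52.01 mg/L
k = ln2 / t½ = 0.693147 / 46.6 = 0.01487 h⁻¹
Fraction remaining after one interval: r = e^(−kτ) = e^(−0.01487 × 76.4) = 0.3211
Before dose 6, 5 doses have been given (aged 1τ, 2τ, 3τ, 4τ, 5τ).
C_trough = C₀ × (r + r² + … + r^5) = C₀ × r(1−r^5)/(1−r)
        = 52.01 × 0.3211 × (1 − 0.003414) / (1 − 0.3211) = 24.52 mg/L

25 mg/L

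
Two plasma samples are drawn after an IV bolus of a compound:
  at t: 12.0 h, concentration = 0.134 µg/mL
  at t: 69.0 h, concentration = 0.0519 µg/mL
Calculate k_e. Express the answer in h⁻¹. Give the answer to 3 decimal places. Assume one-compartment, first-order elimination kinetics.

k = ln(C₁/C₂) / (t₂ − t₁) = ln(0.134/0.0519) / (69.0 − 12.0)
  = 0.9485 / 57.00 = 0.01664 h⁻¹

0.017 h⁻¹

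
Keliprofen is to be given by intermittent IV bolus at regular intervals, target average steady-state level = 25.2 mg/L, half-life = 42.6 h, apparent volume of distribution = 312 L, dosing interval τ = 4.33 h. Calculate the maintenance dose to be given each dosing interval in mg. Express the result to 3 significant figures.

554 mg

k = ln2 / t½ = 0.693147 / 42.6 = 0.01627 h⁻¹
CL = k × Vd = 0.01627 × 312 = 5.076 L/h
At steady state, Dose/τ = Css × CL.
Dose = Css × CL × τ = 25.2 × 5.076 × 4.33 = 553.9 mg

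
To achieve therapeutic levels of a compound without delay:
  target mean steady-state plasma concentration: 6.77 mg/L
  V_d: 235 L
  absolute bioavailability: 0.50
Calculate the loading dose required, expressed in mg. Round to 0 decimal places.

3182 mg

LD = Css × Vd / F = 6.77 × 235 / 0.50 = 3182 mg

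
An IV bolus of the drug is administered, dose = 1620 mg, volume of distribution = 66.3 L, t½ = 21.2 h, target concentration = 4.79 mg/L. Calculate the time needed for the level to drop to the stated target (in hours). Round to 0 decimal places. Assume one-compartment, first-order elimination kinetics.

C₀ = Dose / Vd = 1620 / 66.3 = 24.43 mg/L
k = ln2 / t½ = 0.693147 / 21.2 = 0.03270 h⁻¹
t = ln(C₀ / C) / k = ln(24.43 / 4.79) / 0.03270
  = ln(5.100) / 0.03270 = 1.629 / 0.03270 = 49.82 h

50 h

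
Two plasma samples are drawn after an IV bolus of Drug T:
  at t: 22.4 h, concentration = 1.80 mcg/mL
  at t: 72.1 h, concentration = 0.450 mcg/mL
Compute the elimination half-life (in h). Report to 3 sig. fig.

k = ln(C₁/C₂) / (t₂ − t₁) = ln(1.80/0.450) / (72.1 − 22.4)
  = 1.386 / 49.70 = 0.02789 h⁻¹
t½ = ln2 / k = 0.693147 / 0.02789 = 24.85 h

24.9 h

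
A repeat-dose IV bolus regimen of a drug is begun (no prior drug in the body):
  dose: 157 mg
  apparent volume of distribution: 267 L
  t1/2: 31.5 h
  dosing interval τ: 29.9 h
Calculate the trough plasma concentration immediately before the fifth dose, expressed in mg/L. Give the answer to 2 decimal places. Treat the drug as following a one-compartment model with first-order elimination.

0.59 mg/L

C₀ per dose = Dose / Vd = 157 / 267 = 0.5880 mg/L
k = ln2 / t½ = 0.693147 / 31.5 = 0.02200 h⁻¹
Fraction remaining after one interval: r = e^(−kτ) = e^(−0.02200 × 29.9) = 0.5180
Before dose 5, 4 doses have been given (aged 1τ, 2τ, 3τ, 4τ).
C_trough = C₀ × (r + r² + … + r^4) = C₀ × r(1−r^4)/(1−r)
        = 0.5880 × 0.5180 × (1 − 0.07200) / (1 − 0.5180) = 0.5864 mg/L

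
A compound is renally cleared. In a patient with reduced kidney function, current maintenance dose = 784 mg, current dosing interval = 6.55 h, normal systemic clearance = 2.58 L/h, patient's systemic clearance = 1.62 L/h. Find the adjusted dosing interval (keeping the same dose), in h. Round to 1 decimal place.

To keep the same average steady-state level, dosing rate must scale with clearance.
CL ratio = 1.62 / 2.58 = 0.6279
New interval (same dose) = 6.55 / 0.6279 = 10.43 h

10.4 h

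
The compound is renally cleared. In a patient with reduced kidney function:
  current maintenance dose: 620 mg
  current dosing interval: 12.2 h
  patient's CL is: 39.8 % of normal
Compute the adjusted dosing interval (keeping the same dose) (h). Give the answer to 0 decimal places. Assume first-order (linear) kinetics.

31 h

To keep the same average steady-state level, dosing rate must scale with clearance.
CL ratio = 39.8 / 100 = 0.3980
New interval (same dose) = 12.2 / 0.3980 = 30.65 h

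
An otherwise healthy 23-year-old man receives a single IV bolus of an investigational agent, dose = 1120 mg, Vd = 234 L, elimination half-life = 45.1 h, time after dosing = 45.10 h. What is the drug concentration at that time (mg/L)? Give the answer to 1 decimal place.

2.4 mg/L

C₀ = Dose / Vd = 1120 / 234 = 4.786 mg/L
k = ln2 / t½ = 0.693147 / 45.1 = 0.01537 h⁻¹
t / t½ = 45.10 / 45.1 = 1 half-lives
C = C₀ × (1/2)^1 = 4.786 × 0.5000 = 2.393 mg/L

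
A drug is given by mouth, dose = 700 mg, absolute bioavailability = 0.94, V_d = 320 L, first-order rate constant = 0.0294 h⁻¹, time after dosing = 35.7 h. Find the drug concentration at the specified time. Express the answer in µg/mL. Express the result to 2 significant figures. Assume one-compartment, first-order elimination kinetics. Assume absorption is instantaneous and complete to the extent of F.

0.72 µg/mL

Amount reaching circulation = F × Dose = 0.94 × 700.0 = 658.0 mg
C₀ = F·Dose / Vd = 658.0 / 320 = 2.056 mg/L
C = C₀ · e^(−k·t) = 2.056 × e^(−0.02940 × 35.7)
  = 2.056 × 0.3501 = 0.7198 mg/L
(0.7198 mg/L = 0.7198 µg/mL)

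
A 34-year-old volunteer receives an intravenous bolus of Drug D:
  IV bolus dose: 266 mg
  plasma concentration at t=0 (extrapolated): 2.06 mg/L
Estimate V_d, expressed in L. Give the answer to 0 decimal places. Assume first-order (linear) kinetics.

Vd = Dose / C₀ = 266.0 / 2.06 = 129.1 L

129 L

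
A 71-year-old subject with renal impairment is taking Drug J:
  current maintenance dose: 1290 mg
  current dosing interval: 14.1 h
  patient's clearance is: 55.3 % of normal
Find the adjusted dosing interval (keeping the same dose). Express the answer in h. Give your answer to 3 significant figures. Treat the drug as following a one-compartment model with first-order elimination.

25.5 h

To keep the same average steady-state level, dosing rate must scale with clearance.
CL ratio = 55.3 / 100 = 0.5530
New interval (same dose) = 14.1 / 0.5530 = 25.50 h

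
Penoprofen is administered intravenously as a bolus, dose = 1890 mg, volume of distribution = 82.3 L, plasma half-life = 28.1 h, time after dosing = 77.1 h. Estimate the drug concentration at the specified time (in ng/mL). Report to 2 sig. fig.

3400 ng/mL

C₀ = Dose / Vd = 1890 / 82.3 = 22.96 mg/L
k = ln2 / t½ = 0.693147 / 28.1 = 0.02467 h⁻¹
C = C₀ · e^(−k·t) = 22.96 × e^(−0.02467 × 77.1)
  = 22.96 × 0.1493 = 3.428 mg/L
Convert: 3.428 mg/L × 1000 = 3428 ng/mL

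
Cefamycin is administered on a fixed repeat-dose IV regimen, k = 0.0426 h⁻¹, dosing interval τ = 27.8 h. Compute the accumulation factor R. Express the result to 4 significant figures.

e^(−kτ) = e^(−0.04260 × 27.8) = 0.3060
Accumulation ratio R = 1 / (1 − e^(−kτ)) = 1 / (1 − 0.3060) = 1.441

1.441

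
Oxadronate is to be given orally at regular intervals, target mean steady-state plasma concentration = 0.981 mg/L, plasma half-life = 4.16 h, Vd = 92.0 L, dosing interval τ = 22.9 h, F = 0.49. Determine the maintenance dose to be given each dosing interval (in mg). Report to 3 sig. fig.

k = ln2 / t½ = 0.693147 / 4.16 = 0.1666 h⁻¹
CL = k × Vd = 0.1666 × 92.0 = 15.33 L/h
At steady state, F × (Dose/τ) = Css × CL.
Dose = Css × CL × τ / F = 0.981 × 15.33 × 22.9 / 0.49 = 702.8 mg

703 mg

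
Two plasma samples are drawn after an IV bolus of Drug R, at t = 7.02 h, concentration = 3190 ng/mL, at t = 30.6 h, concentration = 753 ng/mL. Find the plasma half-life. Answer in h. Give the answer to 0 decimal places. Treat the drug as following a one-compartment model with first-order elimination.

11 h

k = ln(C₁/C₂) / (t₂ − t₁) = ln(3190/753) / (30.6 − 7.02)
  = 1.444 / 23.58 = 0.06124 h⁻¹
t½ = ln2 / k = 0.693147 / 0.06124 = 11.32 h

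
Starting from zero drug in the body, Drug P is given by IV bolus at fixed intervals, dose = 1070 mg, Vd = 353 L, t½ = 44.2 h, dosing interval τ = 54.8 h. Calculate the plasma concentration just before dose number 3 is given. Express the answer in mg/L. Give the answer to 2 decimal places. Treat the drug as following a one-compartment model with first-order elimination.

C₀ per dose = Dose / Vd = 1070 / 353 = 3.031 mg/L
k = ln2 / t½ = 0.693147 / 44.2 = 0.01568 h⁻¹
Fraction remaining after one interval: r = e^(−kτ) = e^(−0.01568 × 54.8) = 0.4235
Before dose 3, 2 doses have been given (aged 1τ, 2τ).
C_trough = C₀ × (r + r²) = 3.031 × (0.4235 + 0.1794) = 1.827 mg/L

1.83 mg/L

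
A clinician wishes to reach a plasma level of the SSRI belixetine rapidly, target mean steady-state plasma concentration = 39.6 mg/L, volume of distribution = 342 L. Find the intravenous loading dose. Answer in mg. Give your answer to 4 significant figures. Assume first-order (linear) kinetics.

LD = Css × Vd = 39.6 × 342 = 13540 mg

13540 mg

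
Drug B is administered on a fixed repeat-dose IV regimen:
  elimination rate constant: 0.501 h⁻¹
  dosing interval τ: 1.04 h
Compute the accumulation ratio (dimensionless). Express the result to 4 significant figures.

e^(−kτ) = e^(−0.5010 × 1.04) = 0.5939
Accumulation ratio R = 1 / (1 − e^(−kτ)) = 1 / (1 − 0.5939) = 2.462

2.462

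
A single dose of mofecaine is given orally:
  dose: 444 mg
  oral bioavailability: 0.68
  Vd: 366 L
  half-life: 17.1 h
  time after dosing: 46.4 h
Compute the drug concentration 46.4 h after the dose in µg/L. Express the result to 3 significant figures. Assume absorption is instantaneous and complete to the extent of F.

126 µg/L

Amount reaching circulation = F × Dose = 0.68 × 444.0 = 301.9 mg
C₀ = F·Dose / Vd = 301.9 / 366 = 0.8249 mg/L
k = ln2 / t½ = 0.693147 / 17.1 = 0.04053 h⁻¹
C = C₀ · e^(−k·t) = 0.8249 × e^(−0.04053 × 46.4)
  = 0.8249 × 0.1525 = 0.1258 mg/L
Convert: 0.1258 mg/L × 1000 = 125.8 µg/L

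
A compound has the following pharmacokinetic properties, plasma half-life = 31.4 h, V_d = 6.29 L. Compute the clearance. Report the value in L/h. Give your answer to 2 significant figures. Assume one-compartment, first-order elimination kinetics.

0.14 L/h

k = ln2 / t½ = 0.693147 / 31.4 = 0.02207 h⁻¹
CL = k × Vd = 0.02207 × 6.29 = 0.1388 L/h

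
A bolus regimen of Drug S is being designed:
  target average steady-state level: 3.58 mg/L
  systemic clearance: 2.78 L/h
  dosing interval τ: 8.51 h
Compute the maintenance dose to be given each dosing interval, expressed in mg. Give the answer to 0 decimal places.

At steady state, Dose/τ = Css × CL.
Dose = Css × CL × τ = 3.58 × 2.780 × 8.51 = 84.69 mg

85 mg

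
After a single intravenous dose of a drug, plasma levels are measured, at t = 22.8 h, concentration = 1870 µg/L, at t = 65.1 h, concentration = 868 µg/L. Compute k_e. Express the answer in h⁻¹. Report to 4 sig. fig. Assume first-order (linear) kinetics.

0.01814 h⁻¹

k = ln(C₁/C₂) / (t₂ − t₁) = ln(1870/868) / (65.1 − 22.8)
  = 0.7675 / 42.30 = 0.01814 h⁻¹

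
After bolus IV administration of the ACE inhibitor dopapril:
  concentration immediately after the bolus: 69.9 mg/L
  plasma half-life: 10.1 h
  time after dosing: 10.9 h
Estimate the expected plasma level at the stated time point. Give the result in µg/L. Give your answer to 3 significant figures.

33100 µg/L

k = ln2 / t½ = 0.693147 / 10.1 = 0.06863 h⁻¹
C = C₀ · e^(−k·t) = 69.90 × e^(−0.06863 × 10.9)
  = 69.90 × 0.4733 = 33.08 mg/L
Convert: 33.08 mg/L × 1000 = 33080 µg/L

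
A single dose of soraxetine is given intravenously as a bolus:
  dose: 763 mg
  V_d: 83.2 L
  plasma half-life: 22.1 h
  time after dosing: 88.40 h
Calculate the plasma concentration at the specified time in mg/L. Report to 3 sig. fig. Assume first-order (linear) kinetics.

0.573 mg/L

C₀ = Dose / Vd = 763.0 / 83.2 = 9.171 mg/L
k = ln2 / t½ = 0.693147 / 22.1 = 0.03136 h⁻¹
t / t½ = 88.40 / 22.1 = 4 half-lives
C = C₀ × (1/2)^4 = 9.171 × 0.06250 = 0.5732 mg/L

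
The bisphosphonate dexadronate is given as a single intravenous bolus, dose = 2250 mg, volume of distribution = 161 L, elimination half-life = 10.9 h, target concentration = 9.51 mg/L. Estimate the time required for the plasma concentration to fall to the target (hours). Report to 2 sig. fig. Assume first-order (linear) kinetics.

6.1 h

C₀ = Dose / Vd = 2250 / 161 = 13.98 mg/L
k = ln2 / t½ = 0.693147 / 10.9 = 0.06359 h⁻¹
t = ln(C₀ / C) / k = ln(13.98 / 9.51) / 0.06359
  = ln(1.470) / 0.06359 = 0.3853 / 0.06359 = 6.059 h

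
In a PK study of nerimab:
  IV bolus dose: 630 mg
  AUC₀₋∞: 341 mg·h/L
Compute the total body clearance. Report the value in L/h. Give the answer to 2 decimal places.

CL = Dose / AUC = 630 / 341 = 1.848 L/h

1.85 L/h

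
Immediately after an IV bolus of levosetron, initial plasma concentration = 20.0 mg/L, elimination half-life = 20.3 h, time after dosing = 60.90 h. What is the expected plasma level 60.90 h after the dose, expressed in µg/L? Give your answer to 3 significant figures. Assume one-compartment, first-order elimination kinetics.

k = ln2 / t½ = 0.693147 / 20.3 = 0.03415 h⁻¹
t / t½ = 60.90 / 20.3 = 3 half-lives
C = C₀ × (1/2)^3 = 20.00 × 0.1250 = 2.500 mg/L
Convert: 2.500 mg/L × 1000 = 2500 µg/L

2500 µg/L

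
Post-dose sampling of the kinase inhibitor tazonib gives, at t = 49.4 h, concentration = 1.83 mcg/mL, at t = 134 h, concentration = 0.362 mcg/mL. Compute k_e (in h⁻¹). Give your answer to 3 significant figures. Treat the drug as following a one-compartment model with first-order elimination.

k = ln(C₁/C₂) / (t₂ − t₁) = ln(1.83/0.362) / (134 − 49.4)
  = 1.620 / 84.60 = 0.01915 h⁻¹

0.0192 h⁻¹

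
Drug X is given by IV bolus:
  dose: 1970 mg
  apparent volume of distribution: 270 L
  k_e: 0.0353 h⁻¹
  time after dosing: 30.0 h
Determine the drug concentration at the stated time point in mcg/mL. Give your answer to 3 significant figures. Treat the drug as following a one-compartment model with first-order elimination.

C₀ = Dose / Vd = 1970 / 270 = 7.296 mg/L
C = C₀ · e^(−k·t) = 7.296 × e^(−0.03530 × 30.0)
  = 7.296 × 0.3468 = 2.530 mg/L
(2.530 mg/L = 2.530 mcg/mL)

2.53 mcg/mL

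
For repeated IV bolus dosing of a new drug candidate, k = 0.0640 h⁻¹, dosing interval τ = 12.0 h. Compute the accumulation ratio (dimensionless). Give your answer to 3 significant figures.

1.87

e^(−kτ) = e^(−0.06400 × 12.0) = 0.4639
Accumulation ratio R = 1 / (1 − e^(−kτ)) = 1 / (1 − 0.4639) = 1.865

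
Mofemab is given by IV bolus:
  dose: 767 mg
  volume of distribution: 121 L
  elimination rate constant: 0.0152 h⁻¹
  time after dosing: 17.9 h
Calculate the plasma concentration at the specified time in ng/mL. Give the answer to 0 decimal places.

C₀ = Dose / Vd = 767.0 / 121 = 6.339 mg/L
C = C₀ · e^(−k·t) = 6.339 × e^(−0.01520 × 17.9)
  = 6.339 × 0.7618 = 4.829 mg/L
Convert: 4.829 mg/L × 1000 = 4829 ng/mL

4829 ng/mL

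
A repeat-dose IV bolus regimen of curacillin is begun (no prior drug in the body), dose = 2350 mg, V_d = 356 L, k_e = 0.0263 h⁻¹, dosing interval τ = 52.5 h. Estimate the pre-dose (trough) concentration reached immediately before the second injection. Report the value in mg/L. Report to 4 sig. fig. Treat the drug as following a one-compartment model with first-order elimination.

1.659 mg/L

C₀ per dose = Dose / Vd = 2350 / 356 = 6.601 mg/L
Fraction remaining after one interval: r = e^(−kτ) = e^(−0.02630 × 52.5) = 0.2514
Before dose 2, 1 dose has been given (aged 1τ).
C_trough = C₀ × r = 6.601 × 0.2514 = 1.659 mg/L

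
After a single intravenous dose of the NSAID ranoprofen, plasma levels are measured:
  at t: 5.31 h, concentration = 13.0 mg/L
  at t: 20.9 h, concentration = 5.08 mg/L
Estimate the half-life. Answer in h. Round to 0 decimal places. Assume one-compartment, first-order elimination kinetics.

12 h

k = ln(C₁/C₂) / (t₂ − t₁) = ln(13.0/5.08) / (20.9 − 5.31)
  = 0.9396 / 15.59 = 0.06027 h⁻¹
t½ = ln2 / k = 0.693147 / 0.06027 = 11.50 h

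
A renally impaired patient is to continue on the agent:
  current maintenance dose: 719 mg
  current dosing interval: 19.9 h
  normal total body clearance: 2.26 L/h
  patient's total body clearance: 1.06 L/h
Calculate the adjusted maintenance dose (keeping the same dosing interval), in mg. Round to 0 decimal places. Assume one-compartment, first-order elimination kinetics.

337 mg

To keep the same average steady-state level, dosing rate must scale with clearance.
CL ratio = 1.06 / 2.26 = 0.4690
New dose (same interval) = 719 × 0.4690 = 337.2 mg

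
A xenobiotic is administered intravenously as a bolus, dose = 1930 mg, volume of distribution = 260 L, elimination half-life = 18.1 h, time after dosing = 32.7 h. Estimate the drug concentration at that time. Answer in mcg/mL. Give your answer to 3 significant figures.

2.12 mcg/mL

C₀ = Dose / Vd = 1930 / 260 = 7.423 mg/L
k = ln2 / t½ = 0.693147 / 18.1 = 0.03830 h⁻¹
C = C₀ · e^(−k·t) = 7.423 × e^(−0.03830 × 32.7)
  = 7.423 × 0.2858 = 2.121 mg/L
(2.121 mg/L = 2.121 mcg/mL)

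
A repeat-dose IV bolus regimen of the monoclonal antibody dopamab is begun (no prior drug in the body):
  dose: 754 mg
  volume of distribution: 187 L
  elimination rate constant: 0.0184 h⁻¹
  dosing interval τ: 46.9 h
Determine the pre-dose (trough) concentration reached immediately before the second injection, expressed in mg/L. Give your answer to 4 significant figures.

C₀ per dose = Dose / Vd = 754 / 187 = 4.032 mg/L
Fraction remaining after one interval: r = e^(−kτ) = e^(−0.01840 × 46.9) = 0.4219
Before dose 2, 1 dose has been given (aged 1τ).
C_trough = C₀ × r = 4.032 × 0.4219 = 1.701 mg/L

1.701 mg/L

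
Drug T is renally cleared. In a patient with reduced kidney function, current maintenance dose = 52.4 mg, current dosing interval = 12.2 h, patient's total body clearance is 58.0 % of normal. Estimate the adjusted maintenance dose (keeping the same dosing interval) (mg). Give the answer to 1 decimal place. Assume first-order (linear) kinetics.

To keep the same average steady-state level, dosing rate must scale with clearance.
CL ratio = 58.0 / 100 = 0.5800
New dose (same interval) = 52.4 × 0.5800 = 30.39 mg

30.4 mg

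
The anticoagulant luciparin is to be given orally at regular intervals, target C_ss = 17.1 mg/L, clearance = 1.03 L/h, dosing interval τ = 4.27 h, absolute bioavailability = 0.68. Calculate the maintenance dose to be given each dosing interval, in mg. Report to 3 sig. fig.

At steady state, F × (Dose/τ) = Css × CL.
Dose = Css × CL × τ / F = 17.1 × 1.030 × 4.27 / 0.68 = 110.6 mg

111 mg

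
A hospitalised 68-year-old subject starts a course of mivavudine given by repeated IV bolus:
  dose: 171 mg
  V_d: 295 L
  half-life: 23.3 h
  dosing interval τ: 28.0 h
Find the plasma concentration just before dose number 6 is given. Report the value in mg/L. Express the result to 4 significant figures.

C₀ per dose = Dose / Vd = 171 / 295 = 0.5797 mg/L
k = ln2 / t½ = 0.693147 / 23.3 = 0.02975 h⁻¹
Fraction remaining after one interval: r = e^(−kτ) = e^(−0.02975 × 28.0) = 0.4347
Before dose 6, 5 doses have been given (aged 1τ, 2τ, 3τ, 4τ, 5τ).
C_trough = C₀ × (r + r² + … + r^5) = C₀ × r(1−r^5)/(1−r)
        = 0.5797 × 0.4347 × (1 − 0.01552) / (1 − 0.4347) = 0.4389 mg/L

0.4389 mg/L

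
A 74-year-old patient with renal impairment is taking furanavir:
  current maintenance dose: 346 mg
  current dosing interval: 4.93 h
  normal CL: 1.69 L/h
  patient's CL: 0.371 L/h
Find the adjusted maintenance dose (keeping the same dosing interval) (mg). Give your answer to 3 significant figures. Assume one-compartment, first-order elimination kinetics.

To keep the same average steady-state level, dosing rate must scale with clearance.
CL ratio = 0.371 / 1.69 = 0.2195
New dose (same interval) = 346 × 0.2195 = 75.95 mg

76.0 mg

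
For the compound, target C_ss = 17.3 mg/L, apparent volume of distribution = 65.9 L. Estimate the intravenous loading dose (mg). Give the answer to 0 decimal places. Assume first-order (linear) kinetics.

1140 mg

LD = Css × Vd = 17.3 × 65.9 = 1140 mg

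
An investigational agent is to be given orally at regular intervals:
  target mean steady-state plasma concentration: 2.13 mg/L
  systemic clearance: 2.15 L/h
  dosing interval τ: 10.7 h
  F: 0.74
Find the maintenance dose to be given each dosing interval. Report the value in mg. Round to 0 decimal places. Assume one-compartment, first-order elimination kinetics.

66 mg

At steady state, F × (Dose/τ) = Css × CL.
Dose = Css × CL × τ / F = 2.13 × 2.150 × 10.7 / 0.74 = 66.22 mg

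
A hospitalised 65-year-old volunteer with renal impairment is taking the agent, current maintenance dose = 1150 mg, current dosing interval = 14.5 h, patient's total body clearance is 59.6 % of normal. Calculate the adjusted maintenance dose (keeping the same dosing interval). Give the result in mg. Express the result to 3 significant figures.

685 mg

To keep the same average steady-state level, dosing rate must scale with clearance.
CL ratio = 59.6 / 100 = 0.5960
New dose (same interval) = 1150 × 0.5960 = 685.4 mg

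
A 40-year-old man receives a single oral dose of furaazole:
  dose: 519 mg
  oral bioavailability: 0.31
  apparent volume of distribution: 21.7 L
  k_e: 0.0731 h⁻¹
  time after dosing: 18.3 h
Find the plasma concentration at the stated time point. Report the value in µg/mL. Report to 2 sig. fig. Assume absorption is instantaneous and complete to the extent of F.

Amount reaching circulation = F × Dose = 0.31 × 519.0 = 160.9 mg
C₀ = F·Dose / Vd = 160.9 / 21.7 = 7.415 mg/L
C = C₀ · e^(−k·t) = 7.415 × e^(−0.07310 × 18.3)
  = 7.415 × 0.2624 = 1.946 mg/L
(1.946 mg/L = 1.946 µg/mL)

1.9 µg/mL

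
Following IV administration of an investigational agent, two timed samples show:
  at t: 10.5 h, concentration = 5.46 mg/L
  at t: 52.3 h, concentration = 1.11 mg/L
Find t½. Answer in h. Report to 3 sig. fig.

18.2 h

k = ln(C₁/C₂) / (t₂ − t₁) = ln(5.46/1.11) / (52.3 − 10.5)
  = 1.593 / 41.80 = 0.03811 h⁻¹
t½ = ln2 / k = 0.693147 / 0.03811 = 18.19 h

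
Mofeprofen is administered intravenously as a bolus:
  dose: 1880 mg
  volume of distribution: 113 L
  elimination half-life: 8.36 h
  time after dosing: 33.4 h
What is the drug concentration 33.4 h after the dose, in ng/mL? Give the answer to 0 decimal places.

1043 ng/mL

C₀ = Dose / Vd = 1880 / 113 = 16.64 mg/L
k = ln2 / t½ = 0.693147 / 8.36 = 0.08291 h⁻¹
C = C₀ · e^(−k·t) = 16.64 × e^(−0.08291 × 33.4)
  = 16.64 × 0.06271 = 1.043 mg/L
Convert: 1.043 mg/L × 1000 = 1043 ng/mL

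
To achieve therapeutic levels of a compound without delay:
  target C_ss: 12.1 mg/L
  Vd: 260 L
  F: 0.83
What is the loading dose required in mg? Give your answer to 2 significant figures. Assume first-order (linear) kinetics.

LD = Css × Vd / F = 12.1 × 260 / 0.83 = 3790 mg

3800 mg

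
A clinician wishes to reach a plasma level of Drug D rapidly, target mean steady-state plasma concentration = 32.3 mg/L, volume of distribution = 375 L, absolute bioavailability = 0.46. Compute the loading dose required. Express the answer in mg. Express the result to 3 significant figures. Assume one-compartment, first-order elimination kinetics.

LD = Css × Vd / F = 32.3 × 375 / 0.46 = 26330 mg

26300 mg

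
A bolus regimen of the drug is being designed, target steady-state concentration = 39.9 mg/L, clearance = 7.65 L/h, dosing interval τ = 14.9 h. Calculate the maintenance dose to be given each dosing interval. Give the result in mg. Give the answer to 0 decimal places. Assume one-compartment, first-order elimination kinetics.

At steady state, Dose/τ = Css × CL.
Dose = Css × CL × τ = 39.9 × 7.650 × 14.9 = 4548 mg

4548 mg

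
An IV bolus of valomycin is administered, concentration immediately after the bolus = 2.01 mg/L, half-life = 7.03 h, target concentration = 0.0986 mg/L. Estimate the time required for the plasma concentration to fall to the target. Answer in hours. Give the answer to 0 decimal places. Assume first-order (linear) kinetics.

31 h

k = ln2 / t½ = 0.693147 / 7.03 = 0.09860 h⁻¹
t = ln(C₀ / C) / k = ln(2.010 / 0.0986) / 0.09860
  = ln(20.39) / 0.09860 = 3.015 / 0.09860 = 30.58 h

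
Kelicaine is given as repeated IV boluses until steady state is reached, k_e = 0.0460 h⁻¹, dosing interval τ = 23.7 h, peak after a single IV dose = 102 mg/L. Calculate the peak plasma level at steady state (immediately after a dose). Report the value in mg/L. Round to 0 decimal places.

154 mg/L

e^(−kτ) = e^(−0.04600 × 23.7) = 0.3361
Accumulation ratio R = 1 / (1 − e^(−kτ)) = 1 / (1 − 0.3361) = 1.506
Steady-state peak = C₀ × R = 102 × 1.506 = 153.6 mg/L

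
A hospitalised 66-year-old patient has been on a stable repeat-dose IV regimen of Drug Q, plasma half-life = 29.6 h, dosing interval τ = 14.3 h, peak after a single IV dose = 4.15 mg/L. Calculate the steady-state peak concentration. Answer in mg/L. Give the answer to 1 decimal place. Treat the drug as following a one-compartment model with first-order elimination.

14.6 mg/L

k = ln2 / t½ = 0.693147 / 29.6 = 0.02342 h⁻¹
e^(−kτ) = e^(−0.02342 × 14.3) = 0.7154
Accumulation ratio R = 1 / (1 − e^(−kτ)) = 1 / (1 − 0.7154) = 3.514
Steady-state peak = C₀ × R = 4.15 × 3.514 = 14.58 mg/L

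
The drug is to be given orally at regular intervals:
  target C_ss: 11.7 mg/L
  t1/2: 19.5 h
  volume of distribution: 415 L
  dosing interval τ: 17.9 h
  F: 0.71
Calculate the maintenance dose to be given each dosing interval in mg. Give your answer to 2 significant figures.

k = ln2 / t½ = 0.693147 / 19.5 = 0.03555 h⁻¹
CL = k × Vd = 0.03555 × 415 = 14.75 L/h
At steady state, F × (Dose/τ) = Css × CL.
Dose = Css × CL × τ / F = 11.7 × 14.75 × 17.9 / 0.71 = 4351 mg

4400 mg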